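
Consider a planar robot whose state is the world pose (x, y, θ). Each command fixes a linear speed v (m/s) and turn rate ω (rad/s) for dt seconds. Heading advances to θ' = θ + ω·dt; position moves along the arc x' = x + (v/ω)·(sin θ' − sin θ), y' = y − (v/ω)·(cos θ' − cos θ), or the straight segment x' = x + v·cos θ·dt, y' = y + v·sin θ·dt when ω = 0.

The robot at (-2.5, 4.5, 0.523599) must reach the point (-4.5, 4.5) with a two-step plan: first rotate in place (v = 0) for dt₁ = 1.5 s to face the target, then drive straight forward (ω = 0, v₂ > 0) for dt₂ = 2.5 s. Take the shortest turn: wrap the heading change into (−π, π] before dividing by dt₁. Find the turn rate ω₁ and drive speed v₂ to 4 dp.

ω₁ = 1.7453, v₂ = 0.8000

heading to target = atan2(4.5−4.5, -4.5−-2.5) = 3.1416
Δθ = wrap(3.1416 − 0.5236) = 2.6180; ω₁ = Δθ/dt₁ = 1.7453
distance = √((-4.5−-2.5)² + (4.5−4.5)²) = 2.0000; v₂ = distance/dt₂ = 0.8000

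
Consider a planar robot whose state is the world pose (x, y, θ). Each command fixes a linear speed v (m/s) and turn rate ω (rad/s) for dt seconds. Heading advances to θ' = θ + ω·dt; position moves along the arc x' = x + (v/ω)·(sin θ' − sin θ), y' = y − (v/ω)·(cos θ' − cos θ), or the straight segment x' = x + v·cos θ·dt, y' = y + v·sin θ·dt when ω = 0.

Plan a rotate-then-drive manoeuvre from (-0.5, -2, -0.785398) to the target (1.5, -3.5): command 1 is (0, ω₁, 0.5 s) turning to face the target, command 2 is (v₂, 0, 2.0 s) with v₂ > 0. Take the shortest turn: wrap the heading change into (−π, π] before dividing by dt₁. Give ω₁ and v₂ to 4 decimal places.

heading to target = atan2(-3.5−-2, 1.5−-0.5) = -0.6435
Δθ = wrap(-0.6435 − -0.7854) = 0.1419; ω₁ = Δθ/dt₁ = 0.2838
distance = √((1.5−-0.5)² + (-3.5−-2)²) = 2.5000; v₂ = distance/dt₂ = 1.2500

ω₁ = 0.2838, v₂ = 1.2500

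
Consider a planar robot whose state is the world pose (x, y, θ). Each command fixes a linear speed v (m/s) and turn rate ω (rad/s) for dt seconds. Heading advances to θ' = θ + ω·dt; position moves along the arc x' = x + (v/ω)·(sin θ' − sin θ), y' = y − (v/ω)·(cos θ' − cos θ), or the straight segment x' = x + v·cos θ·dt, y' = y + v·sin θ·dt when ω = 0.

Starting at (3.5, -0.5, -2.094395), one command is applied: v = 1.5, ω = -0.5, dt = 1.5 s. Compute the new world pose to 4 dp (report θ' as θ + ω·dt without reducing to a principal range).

(1.7804, -1.8685, -2.8444)

θ' = -2.0944 + -0.5·1.5 = -2.8444
R = v/ω = 1.5/-0.5 = -3.0000
x' = 3.5 + -3.0000·(sin -2.8444 − sin -2.0944) = 1.7804
y' = -0.5 − -3.0000·(cos -2.8444 − cos -2.0944) = -1.8685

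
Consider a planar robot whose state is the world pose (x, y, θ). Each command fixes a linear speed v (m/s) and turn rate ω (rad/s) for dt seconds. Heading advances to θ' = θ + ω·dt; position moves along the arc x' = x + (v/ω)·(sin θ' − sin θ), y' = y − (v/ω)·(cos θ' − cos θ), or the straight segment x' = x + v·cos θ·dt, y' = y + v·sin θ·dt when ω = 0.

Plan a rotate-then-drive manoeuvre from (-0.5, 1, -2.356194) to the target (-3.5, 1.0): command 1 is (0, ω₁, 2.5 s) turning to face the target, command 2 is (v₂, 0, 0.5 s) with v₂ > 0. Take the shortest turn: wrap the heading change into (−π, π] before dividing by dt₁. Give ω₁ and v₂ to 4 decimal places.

heading to target = atan2(1−1, -3.5−-0.5) = 3.1416
Δθ = wrap(3.1416 − -2.3562) = -0.7854; ω₁ = Δθ/dt₁ = -0.3142
distance = √((-3.5−-0.5)² + (1−1)²) = 3.0000; v₂ = distance/dt₂ = 6.0000

ω₁ = -0.3142, v₂ = 6.0000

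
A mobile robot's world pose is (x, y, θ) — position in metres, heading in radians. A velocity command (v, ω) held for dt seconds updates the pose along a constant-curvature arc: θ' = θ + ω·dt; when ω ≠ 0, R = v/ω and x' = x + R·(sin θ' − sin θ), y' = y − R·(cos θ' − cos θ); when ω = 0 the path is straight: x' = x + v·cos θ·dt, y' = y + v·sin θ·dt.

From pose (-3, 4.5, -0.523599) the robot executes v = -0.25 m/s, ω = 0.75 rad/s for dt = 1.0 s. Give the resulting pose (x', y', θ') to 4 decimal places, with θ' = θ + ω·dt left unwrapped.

θ' = -0.5236 + 0.75·1.0 = 0.2264
R = v/ω = -0.25/0.75 = -0.3333
x' = -3 + -0.3333·(sin 0.2264 − sin -0.5236) = -3.2415
y' = 4.5 − -0.3333·(cos 0.2264 − cos -0.5236) = 4.5362

(-3.2415, 4.5362, 0.2264)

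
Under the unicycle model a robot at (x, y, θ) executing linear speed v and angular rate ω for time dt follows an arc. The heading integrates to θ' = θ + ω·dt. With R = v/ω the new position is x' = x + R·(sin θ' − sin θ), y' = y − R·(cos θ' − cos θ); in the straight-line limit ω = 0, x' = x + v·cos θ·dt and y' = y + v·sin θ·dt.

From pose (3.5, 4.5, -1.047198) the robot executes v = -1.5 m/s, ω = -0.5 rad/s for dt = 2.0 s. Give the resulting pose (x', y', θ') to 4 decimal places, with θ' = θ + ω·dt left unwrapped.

(3.4321, 7.3758, -2.0472)

θ' = -1.0472 + -0.5·2.0 = -2.0472
R = v/ω = -1.5/-0.5 = 3.0000
x' = 3.5 + 3.0000·(sin -2.0472 − sin -1.0472) = 3.4321
y' = 4.5 − 3.0000·(cos -2.0472 − cos -1.0472) = 7.3758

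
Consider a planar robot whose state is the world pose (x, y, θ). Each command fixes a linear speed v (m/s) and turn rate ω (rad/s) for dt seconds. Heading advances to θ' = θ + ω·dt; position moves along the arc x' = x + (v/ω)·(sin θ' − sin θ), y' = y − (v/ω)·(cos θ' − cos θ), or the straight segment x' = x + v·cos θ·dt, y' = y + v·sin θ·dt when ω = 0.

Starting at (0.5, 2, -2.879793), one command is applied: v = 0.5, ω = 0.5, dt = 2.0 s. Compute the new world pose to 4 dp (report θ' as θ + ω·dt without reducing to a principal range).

θ' = -2.8798 + 0.5·2.0 = -1.8798
R = v/ω = 0.5/0.5 = 1.0000
x' = 0.5 + 1.0000·(sin -1.8798 − sin -2.8798) = -0.1938
y' = 2 − 1.0000·(cos -1.8798 − cos -2.8798) = 1.3382

(-0.1938, 1.3382, -1.8798)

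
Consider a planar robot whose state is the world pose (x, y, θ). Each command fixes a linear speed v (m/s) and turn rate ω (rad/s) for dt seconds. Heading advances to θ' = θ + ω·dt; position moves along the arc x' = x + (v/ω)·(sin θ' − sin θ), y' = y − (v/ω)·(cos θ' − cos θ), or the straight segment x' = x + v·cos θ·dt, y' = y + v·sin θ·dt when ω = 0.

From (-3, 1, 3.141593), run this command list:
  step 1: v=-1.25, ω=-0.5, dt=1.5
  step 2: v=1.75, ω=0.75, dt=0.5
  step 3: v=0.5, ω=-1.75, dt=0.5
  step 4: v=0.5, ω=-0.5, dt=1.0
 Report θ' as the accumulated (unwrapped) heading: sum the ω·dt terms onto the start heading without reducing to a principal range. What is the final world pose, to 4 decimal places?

(-2.2332, 1.4625, 1.3916)

step 1: θ'=2.3916 (R=2.5000) → pose (-1.2959, 0.3292, 2.3916)
step 2: θ'=2.7666 (R=2.3333) → pose (-2.0318, 0.7931, 2.7666)
step 3: θ'=1.8916 (R=-0.2857) → pose (-2.1982, 0.9689, 1.8916)
step 4: θ'=1.3916 (R=-1.0000) → pose (-2.2332, 1.4625, 1.3916)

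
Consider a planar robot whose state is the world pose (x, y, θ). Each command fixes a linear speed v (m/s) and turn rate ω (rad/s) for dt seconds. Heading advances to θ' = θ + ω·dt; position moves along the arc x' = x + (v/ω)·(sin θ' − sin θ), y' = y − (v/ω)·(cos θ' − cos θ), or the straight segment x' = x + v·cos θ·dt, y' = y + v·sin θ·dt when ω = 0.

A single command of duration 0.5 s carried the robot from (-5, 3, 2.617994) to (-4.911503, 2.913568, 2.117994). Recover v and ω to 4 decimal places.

v = -0.2500, ω = -1.0000

Δθ = 2.117994 − 2.617994 = -0.500000
ω = Δθ/dt = -0.500000/0.5 = -1.0000
R = Δx/(sin θ' − sin θ) = 0.2500
v = R·ω = 0.2500·-1.0000 = -0.2500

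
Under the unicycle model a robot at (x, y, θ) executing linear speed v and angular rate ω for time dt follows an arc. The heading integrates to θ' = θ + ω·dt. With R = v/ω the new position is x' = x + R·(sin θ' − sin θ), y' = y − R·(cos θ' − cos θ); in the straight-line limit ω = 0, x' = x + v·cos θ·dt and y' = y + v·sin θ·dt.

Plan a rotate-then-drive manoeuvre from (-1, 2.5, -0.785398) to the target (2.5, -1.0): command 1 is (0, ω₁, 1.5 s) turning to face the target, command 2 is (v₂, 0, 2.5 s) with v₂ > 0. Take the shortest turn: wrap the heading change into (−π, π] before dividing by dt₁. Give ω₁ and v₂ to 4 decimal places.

ω₁ = 0.0000, v₂ = 1.9799

heading to target = atan2(-1−2.5, 2.5−-1) = -0.7854
Δθ = wrap(-0.7854 − -0.7854) = 0.0000; ω₁ = Δθ/dt₁ = 0.0000
distance = √((2.5−-1)² + (-1−2.5)²) = 4.9497; v₂ = distance/dt₂ = 1.9799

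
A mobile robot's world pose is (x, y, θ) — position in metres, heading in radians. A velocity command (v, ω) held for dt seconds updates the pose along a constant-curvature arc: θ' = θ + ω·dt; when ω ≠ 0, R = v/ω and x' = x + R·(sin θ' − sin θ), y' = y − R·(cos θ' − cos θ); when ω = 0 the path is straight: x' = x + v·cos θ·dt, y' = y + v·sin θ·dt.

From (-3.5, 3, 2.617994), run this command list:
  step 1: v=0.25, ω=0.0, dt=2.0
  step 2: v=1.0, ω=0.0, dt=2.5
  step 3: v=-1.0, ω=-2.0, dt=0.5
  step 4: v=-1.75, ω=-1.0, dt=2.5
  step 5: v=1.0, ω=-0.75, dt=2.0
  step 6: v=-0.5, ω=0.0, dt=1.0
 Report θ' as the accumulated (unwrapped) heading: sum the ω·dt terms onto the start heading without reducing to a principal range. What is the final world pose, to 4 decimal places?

step 1: θ'=2.6180 (straight) → pose (-3.9330, 3.2500, 2.6180)
step 2: θ'=2.6180 (straight) → pose (-6.0981, 4.5000, 2.6180)
step 3: θ'=1.6180 (R=0.5000) → pose (-5.8486, 4.0906, 1.6180)
step 4: θ'=-0.8820 (R=1.7500) → pose (-8.9477, 2.8957, -0.8820)
step 5: θ'=-2.3820 (R=-1.3333) → pose (-9.0589, 1.0814, -2.3820)
step 6: θ'=-2.3820 (straight) → pose (-8.6963, 1.4257, -2.3820)

(-8.6963, 1.4257, -2.3820)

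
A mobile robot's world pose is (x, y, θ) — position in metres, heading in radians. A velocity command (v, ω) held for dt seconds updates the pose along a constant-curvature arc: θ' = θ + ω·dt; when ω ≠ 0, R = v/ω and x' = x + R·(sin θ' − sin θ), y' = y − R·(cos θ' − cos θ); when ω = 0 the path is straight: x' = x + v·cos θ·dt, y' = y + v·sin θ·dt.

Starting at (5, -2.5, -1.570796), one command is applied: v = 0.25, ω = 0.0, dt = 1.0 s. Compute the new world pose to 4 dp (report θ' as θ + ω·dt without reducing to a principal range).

θ' = -1.5708 + 0.0·1.0 = -1.5708
ω = 0 → straight: x' = 5 + 0.25·cos(-1.5708)·1.0 = 5.0000
y' = -2.5 + 0.25·sin(-1.5708)·1.0 = -2.7500

(5.0000, -2.7500, -1.5708)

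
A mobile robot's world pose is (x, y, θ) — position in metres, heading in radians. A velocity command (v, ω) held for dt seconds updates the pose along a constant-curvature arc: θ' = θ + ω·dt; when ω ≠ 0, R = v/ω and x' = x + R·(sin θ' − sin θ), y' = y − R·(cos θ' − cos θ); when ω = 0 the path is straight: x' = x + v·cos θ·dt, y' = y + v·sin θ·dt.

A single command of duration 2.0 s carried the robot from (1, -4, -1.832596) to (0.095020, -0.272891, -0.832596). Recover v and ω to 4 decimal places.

Δθ = -0.832596 − -1.832596 = 1.000000
ω = Δθ/dt = 1.000000/2.0 = 0.5000
R = −Δy/(cos θ' − cos θ) = -4.0000
v = R·ω = -4.0000·0.5000 = -2.0000

v = -2.0000, ω = 0.5000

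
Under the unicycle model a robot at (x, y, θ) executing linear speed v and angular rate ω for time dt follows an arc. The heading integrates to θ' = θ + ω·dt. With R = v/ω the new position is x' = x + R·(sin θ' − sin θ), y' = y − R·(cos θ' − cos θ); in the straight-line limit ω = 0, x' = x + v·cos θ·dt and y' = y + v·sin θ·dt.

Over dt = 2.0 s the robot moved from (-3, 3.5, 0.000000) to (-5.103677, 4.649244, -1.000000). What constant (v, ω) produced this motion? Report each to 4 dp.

v = -1.2500, ω = -0.5000

Δθ = -1.000000 − 0.000000 = -1.000000
ω = Δθ/dt = -1.000000/2.0 = -0.5000
R = Δx/(sin θ' − sin θ) = 2.5000
v = R·ω = 2.5000·-0.5000 = -1.2500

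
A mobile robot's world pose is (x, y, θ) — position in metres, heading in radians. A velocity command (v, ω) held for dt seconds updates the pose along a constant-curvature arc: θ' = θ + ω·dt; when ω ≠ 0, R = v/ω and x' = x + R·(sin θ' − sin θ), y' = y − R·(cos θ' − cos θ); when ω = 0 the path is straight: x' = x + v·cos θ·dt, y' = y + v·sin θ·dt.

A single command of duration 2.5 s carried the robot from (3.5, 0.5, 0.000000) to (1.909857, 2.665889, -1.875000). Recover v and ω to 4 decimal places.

v = -1.2500, ω = -0.7500

Δθ = -1.875000 − 0.000000 = -1.875000
ω = Δθ/dt = -1.875000/2.5 = -0.7500
R = −Δy/(cos θ' − cos θ) = 1.6667
v = R·ω = 1.6667·-0.7500 = -1.2500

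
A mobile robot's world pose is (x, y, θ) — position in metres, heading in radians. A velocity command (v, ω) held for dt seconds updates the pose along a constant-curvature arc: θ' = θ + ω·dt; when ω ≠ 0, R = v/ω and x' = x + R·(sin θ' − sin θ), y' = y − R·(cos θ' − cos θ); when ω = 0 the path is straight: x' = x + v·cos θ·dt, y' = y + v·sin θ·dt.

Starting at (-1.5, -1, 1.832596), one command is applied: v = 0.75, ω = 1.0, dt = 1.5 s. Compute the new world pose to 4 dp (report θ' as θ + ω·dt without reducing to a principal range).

(-2.3668, -0.4578, 3.3326)

θ' = 1.8326 + 1.0·1.5 = 3.3326
R = v/ω = 0.75/1.0 = 0.7500
x' = -1.5 + 0.7500·(sin 3.3326 − sin 1.8326) = -2.3668
y' = -1 − 0.7500·(cos 3.3326 − cos 1.8326) = -0.4578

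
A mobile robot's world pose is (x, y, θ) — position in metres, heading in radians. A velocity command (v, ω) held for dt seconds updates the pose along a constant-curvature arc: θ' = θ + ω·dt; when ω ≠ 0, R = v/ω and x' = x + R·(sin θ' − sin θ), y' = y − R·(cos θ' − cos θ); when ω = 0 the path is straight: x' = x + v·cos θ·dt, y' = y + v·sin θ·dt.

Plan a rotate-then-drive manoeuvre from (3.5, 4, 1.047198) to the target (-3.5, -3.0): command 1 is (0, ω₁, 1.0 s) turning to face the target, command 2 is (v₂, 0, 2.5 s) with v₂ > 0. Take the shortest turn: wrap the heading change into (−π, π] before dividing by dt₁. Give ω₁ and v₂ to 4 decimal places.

ω₁ = 2.8798, v₂ = 3.9598

heading to target = atan2(-3−4, -3.5−3.5) = -2.3562
Δθ = wrap(-2.3562 − 1.0472) = 2.8798; ω₁ = Δθ/dt₁ = 2.8798
distance = √((-3.5−3.5)² + (-3−4)²) = 9.8995; v₂ = distance/dt₂ = 3.9598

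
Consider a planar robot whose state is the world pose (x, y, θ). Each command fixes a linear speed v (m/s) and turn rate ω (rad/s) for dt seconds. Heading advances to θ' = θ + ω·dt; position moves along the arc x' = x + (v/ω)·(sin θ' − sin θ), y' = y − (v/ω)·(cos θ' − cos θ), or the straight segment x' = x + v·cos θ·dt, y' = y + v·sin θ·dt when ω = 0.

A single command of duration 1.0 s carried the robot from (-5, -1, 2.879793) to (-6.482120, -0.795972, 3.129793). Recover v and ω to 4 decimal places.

Δθ = 3.129793 − 2.879793 = 0.250000
ω = Δθ/dt = 0.250000/1.0 = 0.2500
R = Δx/(sin θ' − sin θ) = 6.0000
v = R·ω = 6.0000·0.2500 = 1.5000

v = 1.5000, ω = 0.2500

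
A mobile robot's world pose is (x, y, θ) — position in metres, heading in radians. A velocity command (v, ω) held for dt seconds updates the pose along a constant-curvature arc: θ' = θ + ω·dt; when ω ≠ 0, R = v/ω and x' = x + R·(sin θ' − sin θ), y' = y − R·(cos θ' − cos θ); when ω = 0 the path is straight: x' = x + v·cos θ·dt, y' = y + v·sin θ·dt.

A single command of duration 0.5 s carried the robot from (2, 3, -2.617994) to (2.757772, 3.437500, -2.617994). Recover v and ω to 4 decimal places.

Δθ = -2.617994 − -2.617994 = 0.000000
ω = Δθ/dt = 0.000000/0.5 = 0.0000
ω = 0 → v = (Δx·cos θ + Δy·sin θ)/dt = -1.7500

v = -1.7500, ω = 0.0000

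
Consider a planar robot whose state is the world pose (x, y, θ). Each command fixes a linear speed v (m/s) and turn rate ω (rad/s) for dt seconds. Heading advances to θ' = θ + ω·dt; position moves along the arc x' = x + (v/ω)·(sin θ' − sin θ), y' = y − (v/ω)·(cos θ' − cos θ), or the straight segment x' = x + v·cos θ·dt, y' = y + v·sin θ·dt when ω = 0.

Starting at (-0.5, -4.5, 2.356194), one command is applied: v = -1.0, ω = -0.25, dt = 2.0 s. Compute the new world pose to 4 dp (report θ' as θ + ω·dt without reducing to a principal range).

θ' = 2.3562 + -0.25·2.0 = 1.8562
R = v/ω = -1.0/-0.25 = 4.0000
x' = -0.5 + 4.0000·(sin 1.8562 − sin 2.3562) = 0.5098
y' = -4.5 − 4.0000·(cos 1.8562 − cos 2.3562) = -6.2023

(0.5098, -6.2023, 1.8562)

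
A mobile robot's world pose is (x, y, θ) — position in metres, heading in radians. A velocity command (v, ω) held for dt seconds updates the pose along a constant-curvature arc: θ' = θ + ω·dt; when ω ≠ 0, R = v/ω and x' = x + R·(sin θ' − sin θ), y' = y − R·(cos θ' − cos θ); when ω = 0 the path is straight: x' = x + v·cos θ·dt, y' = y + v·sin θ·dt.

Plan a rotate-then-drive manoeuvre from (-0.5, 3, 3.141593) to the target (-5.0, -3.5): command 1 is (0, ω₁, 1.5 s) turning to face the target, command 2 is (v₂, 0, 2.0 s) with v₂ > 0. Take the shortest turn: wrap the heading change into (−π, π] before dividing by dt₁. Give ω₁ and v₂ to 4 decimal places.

heading to target = atan2(-3.5−3, -5−-0.5) = -2.1763
Δθ = wrap(-2.1763 − 3.1416) = 0.9653; ω₁ = Δθ/dt₁ = 0.6435
distance = √((-5−-0.5)² + (-3.5−3)²) = 7.9057; v₂ = distance/dt₂ = 3.9528

ω₁ = 0.6435, v₂ = 3.9528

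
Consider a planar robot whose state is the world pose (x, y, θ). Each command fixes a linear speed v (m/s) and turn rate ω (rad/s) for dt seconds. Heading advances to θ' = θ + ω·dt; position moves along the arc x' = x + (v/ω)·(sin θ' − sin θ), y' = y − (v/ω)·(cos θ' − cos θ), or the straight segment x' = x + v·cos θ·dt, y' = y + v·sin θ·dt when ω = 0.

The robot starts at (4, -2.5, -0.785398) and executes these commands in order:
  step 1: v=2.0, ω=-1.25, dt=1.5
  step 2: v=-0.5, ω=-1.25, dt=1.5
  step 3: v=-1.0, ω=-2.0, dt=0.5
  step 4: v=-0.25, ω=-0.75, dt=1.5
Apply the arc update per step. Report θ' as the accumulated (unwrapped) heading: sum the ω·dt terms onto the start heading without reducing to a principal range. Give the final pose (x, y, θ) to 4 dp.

step 1: θ'=-2.6604 (R=-1.6000) → pose (3.6092, -5.0497, -2.6604)
step 2: θ'=-4.5354 (R=0.4000) → pose (4.1881, -5.3338, -4.5354)
step 3: θ'=-5.5354 (R=0.5000) → pose (4.0359, -5.7885, -5.5354)
step 4: θ'=-6.6604 (R=0.3333) → pose (3.6864, -5.8540, -6.6604)

(3.6864, -5.8540, -6.6604)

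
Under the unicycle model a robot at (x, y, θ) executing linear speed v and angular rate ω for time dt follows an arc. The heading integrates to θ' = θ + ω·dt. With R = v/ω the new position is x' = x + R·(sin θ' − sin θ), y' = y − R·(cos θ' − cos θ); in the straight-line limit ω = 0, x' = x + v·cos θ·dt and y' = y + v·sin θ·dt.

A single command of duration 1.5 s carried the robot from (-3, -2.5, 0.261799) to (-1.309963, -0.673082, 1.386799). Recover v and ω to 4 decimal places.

v = 1.7500, ω = 0.7500

Δθ = 1.386799 − 0.261799 = 1.125000
ω = Δθ/dt = 1.125000/1.5 = 0.7500
R = −Δy/(cos θ' − cos θ) = 2.3333
v = R·ω = 2.3333·0.7500 = 1.7500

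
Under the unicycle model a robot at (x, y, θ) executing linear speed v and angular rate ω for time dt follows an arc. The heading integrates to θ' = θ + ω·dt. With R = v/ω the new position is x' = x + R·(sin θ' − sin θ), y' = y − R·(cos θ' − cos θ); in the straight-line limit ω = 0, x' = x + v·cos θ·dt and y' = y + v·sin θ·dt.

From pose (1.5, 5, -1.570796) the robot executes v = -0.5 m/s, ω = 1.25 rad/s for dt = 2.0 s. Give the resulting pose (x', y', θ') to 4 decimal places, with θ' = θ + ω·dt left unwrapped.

θ' = -1.5708 + 1.25·2.0 = 0.9292
R = v/ω = -0.5/1.25 = -0.4000
x' = 1.5 + -0.4000·(sin 0.9292 − sin -1.5708) = 0.7795
y' = 5 − -0.4000·(cos 0.9292 − cos -1.5708) = 5.2394

(0.7795, 5.2394, 0.9292)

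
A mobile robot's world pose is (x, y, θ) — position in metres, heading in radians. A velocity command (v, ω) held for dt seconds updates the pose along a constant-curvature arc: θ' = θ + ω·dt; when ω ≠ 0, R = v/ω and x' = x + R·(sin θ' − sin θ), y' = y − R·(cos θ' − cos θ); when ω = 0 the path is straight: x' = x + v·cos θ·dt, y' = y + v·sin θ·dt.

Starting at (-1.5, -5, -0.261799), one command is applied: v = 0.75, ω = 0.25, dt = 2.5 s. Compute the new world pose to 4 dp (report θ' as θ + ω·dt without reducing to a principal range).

(0.3423, -4.9065, 0.3632)

θ' = -0.2618 + 0.25·2.5 = 0.3632
R = v/ω = 0.75/0.25 = 3.0000
x' = -1.5 + 3.0000·(sin 0.3632 − sin -0.2618) = 0.3423
y' = -5 − 3.0000·(cos 0.3632 − cos -0.2618) = -4.9065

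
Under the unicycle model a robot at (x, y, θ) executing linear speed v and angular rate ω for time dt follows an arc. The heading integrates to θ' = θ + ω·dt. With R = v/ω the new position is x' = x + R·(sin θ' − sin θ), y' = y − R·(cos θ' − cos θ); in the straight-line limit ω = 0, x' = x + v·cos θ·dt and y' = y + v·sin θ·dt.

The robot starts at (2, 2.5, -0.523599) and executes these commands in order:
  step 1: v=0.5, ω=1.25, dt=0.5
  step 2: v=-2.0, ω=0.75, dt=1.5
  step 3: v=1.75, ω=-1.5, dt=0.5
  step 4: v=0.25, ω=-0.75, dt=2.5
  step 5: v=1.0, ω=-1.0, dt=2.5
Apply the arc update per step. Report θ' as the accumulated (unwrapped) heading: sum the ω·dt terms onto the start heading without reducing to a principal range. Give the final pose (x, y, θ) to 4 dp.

step 1: θ'=0.1014 (R=0.4000) → pose (2.2405, 2.4485, 0.1014)
step 2: θ'=1.2264 (R=-2.6667) → pose (0.0004, 0.6958, 1.2264)
step 3: θ'=0.4764 (R=-1.1667) → pose (0.5635, 1.3387, 0.4764)
step 4: θ'=-1.3986 (R=-0.3333) → pose (1.0448, 1.0996, -1.3986)
step 5: θ'=-3.8986 (R=-1.0000) → pose (-0.6272, 0.2014, -3.8986)

(-0.6272, 0.2014, -3.8986)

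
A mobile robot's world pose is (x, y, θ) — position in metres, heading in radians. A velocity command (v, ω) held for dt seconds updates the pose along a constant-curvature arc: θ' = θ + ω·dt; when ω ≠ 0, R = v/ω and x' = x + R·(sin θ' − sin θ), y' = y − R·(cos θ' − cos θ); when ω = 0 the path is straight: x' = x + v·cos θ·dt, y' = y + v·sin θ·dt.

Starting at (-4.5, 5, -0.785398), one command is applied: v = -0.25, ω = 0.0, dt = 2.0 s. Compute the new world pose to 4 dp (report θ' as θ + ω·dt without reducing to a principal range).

(-4.8536, 5.3536, -0.7854)

θ' = -0.7854 + 0.0·2.0 = -0.7854
ω = 0 → straight: x' = -4.5 + -0.25·cos(-0.7854)·2.0 = -4.8536
y' = 5 + -0.25·sin(-0.7854)·2.0 = 5.3536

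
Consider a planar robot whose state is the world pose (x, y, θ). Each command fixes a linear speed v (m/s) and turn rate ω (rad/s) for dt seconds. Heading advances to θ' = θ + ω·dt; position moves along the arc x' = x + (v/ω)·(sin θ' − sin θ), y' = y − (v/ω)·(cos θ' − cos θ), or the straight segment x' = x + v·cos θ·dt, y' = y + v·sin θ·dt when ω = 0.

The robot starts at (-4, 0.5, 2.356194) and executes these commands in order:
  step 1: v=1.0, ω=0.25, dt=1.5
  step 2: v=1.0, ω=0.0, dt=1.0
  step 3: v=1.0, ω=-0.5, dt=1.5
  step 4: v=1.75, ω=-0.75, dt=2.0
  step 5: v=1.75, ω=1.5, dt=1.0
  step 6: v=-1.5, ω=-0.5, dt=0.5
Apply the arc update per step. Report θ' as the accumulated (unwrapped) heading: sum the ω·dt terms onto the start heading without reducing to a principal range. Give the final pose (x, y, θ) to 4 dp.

step 1: θ'=2.7312 (R=4.0000) → pose (-5.2325, 1.3394, 2.7312)
step 2: θ'=2.7312 (straight) → pose (-6.1495, 1.7384, 2.7312)
step 3: θ'=1.9812 (R=-2.0000) → pose (-7.1855, 2.7744, 1.9812)
step 4: θ'=0.4812 (R=-2.3333) → pose (-6.1258, 5.7737, 0.4812)
step 5: θ'=1.9812 (R=1.1667) → pose (-5.5960, 7.2733, 1.9812)
step 6: θ'=1.7312 (R=3.0000) → pose (-5.3854, 6.5555, 1.7312)

(-5.3854, 6.5555, 1.7312)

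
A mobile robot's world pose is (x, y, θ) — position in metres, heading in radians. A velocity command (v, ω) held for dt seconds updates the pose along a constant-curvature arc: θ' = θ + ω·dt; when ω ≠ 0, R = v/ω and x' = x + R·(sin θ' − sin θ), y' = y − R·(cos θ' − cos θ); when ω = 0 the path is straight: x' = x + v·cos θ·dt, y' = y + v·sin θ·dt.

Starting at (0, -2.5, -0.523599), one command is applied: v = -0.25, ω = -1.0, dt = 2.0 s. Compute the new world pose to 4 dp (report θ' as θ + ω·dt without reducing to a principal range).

θ' = -0.5236 + -1.0·2.0 = -2.5236
R = v/ω = -0.25/-1.0 = 0.2500
x' = 0 + 0.2500·(sin -2.5236 − sin -0.5236) = -0.0199
y' = -2.5 − 0.2500·(cos -2.5236 − cos -0.5236) = -2.0797

(-0.0199, -2.0797, -2.5236)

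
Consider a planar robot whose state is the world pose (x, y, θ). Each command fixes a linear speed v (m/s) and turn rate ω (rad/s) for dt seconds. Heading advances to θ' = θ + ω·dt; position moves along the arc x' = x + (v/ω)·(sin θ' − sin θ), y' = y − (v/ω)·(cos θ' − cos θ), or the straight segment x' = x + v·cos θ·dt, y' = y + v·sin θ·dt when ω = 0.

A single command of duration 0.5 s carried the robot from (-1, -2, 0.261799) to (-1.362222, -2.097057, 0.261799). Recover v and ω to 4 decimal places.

Δθ = 0.261799 − 0.261799 = 0.000000
ω = Δθ/dt = 0.000000/0.5 = 0.0000
ω = 0 → v = (Δx·cos θ + Δy·sin θ)/dt = -0.7500

v = -0.7500, ω = 0.0000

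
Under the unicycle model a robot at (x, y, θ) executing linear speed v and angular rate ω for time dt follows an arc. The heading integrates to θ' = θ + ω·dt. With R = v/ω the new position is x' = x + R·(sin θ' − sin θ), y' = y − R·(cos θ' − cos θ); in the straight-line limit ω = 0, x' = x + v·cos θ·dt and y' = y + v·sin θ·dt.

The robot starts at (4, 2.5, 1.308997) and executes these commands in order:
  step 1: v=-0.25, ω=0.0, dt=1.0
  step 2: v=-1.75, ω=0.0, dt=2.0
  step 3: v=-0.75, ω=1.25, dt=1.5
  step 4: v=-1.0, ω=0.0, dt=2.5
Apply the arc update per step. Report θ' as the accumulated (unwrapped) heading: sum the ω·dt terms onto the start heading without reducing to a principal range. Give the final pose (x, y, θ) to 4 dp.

(6.1322, -1.7710, 3.1840)

step 1: θ'=1.3090 (straight) → pose (3.9353, 2.2585, 1.3090)
step 2: θ'=1.3090 (straight) → pose (3.0294, -1.1222, 1.3090)
step 3: θ'=3.1840 (R=-0.6000) → pose (3.6344, -1.8770, 3.1840)
step 4: θ'=3.1840 (straight) → pose (6.1322, -1.7710, 3.1840)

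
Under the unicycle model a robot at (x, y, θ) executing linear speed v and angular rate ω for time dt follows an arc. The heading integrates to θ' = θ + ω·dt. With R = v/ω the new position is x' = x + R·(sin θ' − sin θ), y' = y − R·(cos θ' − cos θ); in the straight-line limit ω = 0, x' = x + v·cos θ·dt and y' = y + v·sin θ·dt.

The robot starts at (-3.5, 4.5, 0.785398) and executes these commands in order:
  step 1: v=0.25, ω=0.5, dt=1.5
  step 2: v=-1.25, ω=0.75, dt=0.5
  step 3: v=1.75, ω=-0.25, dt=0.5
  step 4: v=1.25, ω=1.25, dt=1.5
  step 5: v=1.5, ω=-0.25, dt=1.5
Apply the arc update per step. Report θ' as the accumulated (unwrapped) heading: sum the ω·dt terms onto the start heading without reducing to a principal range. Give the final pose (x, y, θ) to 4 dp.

(-7.0870, 4.9906, 3.2854)

step 1: θ'=1.5354 (R=0.5000) → pose (-3.3539, 4.8359, 1.5354)
step 2: θ'=1.9104 (R=-1.6667) → pose (-3.2597, 4.2217, 1.9104)
step 3: θ'=1.7854 (R=-7.0000) → pose (-3.4989, 5.0628, 1.7854)
step 4: θ'=3.6604 (R=1.0000) → pose (-4.9718, 5.7182, 3.6604)
step 5: θ'=3.2854 (R=-6.0000) → pose (-7.0870, 4.9906, 3.2854)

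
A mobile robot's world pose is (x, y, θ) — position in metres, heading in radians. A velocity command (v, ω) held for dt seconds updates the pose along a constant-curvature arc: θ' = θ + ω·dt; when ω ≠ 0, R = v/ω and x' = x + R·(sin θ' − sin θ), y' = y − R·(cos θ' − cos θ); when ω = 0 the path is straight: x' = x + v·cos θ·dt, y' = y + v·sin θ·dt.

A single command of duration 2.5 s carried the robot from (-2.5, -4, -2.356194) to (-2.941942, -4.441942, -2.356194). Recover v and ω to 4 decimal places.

Δθ = -2.356194 − -2.356194 = 0.000000
ω = Δθ/dt = 0.000000/2.5 = 0.0000
ω = 0 → v = (Δx·cos θ + Δy·sin θ)/dt = 0.2500

v = 0.2500, ω = 0.0000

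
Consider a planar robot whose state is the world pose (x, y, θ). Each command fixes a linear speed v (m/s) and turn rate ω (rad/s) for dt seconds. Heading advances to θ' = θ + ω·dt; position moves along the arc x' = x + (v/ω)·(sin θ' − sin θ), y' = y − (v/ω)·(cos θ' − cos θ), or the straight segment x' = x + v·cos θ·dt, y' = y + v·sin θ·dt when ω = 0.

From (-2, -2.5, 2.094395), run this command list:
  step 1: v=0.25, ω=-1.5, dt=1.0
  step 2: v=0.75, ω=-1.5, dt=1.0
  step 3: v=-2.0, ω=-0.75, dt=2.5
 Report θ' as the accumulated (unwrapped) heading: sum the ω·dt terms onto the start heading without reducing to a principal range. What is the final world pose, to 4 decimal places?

(-0.1193, 1.7565, -2.7806)

step 1: θ'=0.5944 (R=-0.1667) → pose (-1.9490, -2.2786, 0.5944)
step 2: θ'=-0.9056 (R=-0.5000) → pose (-1.2756, -2.3842, -0.9056)
step 3: θ'=-2.7806 (R=2.6667) → pose (-0.1193, 1.7565, -2.7806)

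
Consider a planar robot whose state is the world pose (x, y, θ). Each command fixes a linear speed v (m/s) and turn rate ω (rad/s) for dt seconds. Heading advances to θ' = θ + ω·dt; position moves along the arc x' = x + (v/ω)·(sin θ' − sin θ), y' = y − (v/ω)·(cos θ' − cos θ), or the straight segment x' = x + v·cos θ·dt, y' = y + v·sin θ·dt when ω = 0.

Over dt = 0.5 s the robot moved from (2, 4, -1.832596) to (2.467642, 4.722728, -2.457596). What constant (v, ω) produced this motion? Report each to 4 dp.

Δθ = -2.457596 − -1.832596 = -0.625000
ω = Δθ/dt = -0.625000/0.5 = -1.2500
R = −Δy/(cos θ' − cos θ) = 1.4000
v = R·ω = 1.4000·-1.2500 = -1.7500

v = -1.7500, ω = -1.2500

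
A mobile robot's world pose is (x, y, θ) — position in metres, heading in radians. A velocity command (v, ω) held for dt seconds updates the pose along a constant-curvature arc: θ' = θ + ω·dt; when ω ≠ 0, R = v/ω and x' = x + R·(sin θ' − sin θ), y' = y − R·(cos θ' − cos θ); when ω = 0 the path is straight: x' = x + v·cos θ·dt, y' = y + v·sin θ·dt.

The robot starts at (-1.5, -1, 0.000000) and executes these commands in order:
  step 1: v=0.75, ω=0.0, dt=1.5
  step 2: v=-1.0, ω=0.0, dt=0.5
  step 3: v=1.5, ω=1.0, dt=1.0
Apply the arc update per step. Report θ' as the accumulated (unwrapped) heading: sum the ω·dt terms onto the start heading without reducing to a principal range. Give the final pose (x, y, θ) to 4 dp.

step 1: θ'=0.0000 (straight) → pose (-0.3750, -1.0000, 0.0000)
step 2: θ'=0.0000 (straight) → pose (-0.8750, -1.0000, 0.0000)
step 3: θ'=1.0000 (R=1.5000) → pose (0.3872, -0.3105, 1.0000)

(0.3872, -0.3105, 1.0000)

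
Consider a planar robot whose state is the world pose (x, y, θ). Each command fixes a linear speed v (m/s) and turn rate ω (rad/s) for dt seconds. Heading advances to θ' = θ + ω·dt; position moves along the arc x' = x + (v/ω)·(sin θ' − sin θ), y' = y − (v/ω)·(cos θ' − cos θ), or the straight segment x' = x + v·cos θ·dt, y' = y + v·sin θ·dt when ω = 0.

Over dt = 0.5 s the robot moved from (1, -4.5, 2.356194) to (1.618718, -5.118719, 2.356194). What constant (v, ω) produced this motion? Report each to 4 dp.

Δθ = 2.356194 − 2.356194 = 0.000000
ω = Δθ/dt = 0.000000/0.5 = 0.0000
ω = 0 → v = (Δx·cos θ + Δy·sin θ)/dt = -1.7500

v = -1.7500, ω = 0.0000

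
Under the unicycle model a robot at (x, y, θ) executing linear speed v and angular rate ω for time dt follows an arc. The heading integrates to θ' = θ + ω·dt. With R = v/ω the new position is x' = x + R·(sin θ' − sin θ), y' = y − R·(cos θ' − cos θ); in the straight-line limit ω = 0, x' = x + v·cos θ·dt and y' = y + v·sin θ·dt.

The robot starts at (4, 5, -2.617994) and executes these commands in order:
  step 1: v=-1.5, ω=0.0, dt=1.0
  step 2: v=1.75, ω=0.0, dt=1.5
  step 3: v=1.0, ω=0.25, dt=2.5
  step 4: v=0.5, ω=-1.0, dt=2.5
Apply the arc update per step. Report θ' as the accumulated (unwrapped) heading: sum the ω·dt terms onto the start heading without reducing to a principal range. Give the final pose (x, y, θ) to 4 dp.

(0.4328, 2.7085, -4.4930)

step 1: θ'=-2.6180 (straight) → pose (5.2990, 5.7500, -2.6180)
step 2: θ'=-2.6180 (straight) → pose (3.0257, 4.4375, -2.6180)
step 3: θ'=-1.9930 (R=4.0000) → pose (1.3770, 2.6125, -1.9930)
step 4: θ'=-4.4930 (R=-0.5000) → pose (0.4328, 2.7085, -4.4930)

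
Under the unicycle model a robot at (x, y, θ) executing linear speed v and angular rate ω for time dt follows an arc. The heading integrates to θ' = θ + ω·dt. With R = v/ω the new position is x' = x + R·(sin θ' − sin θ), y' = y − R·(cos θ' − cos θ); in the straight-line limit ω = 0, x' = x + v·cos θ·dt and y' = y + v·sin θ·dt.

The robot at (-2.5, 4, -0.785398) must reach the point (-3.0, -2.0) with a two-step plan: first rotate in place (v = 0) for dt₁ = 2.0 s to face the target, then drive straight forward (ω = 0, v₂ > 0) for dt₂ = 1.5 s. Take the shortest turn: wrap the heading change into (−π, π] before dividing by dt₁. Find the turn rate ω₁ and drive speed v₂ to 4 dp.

heading to target = atan2(-2−4, -3−-2.5) = -1.6539
Δθ = wrap(-1.6539 − -0.7854) = -0.8685; ω₁ = Δθ/dt₁ = -0.4343
distance = √((-3−-2.5)² + (-2−4)²) = 6.0208; v₂ = distance/dt₂ = 4.0139

ω₁ = -0.4343, v₂ = 4.0139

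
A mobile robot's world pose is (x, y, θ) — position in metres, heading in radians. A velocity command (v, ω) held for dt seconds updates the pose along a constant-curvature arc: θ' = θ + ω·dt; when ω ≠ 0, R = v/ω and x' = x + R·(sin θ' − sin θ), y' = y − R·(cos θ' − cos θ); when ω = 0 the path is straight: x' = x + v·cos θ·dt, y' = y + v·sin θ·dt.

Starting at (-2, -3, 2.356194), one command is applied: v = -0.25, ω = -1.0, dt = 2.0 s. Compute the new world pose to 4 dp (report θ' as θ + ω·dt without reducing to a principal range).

(-2.0896, -3.4111, 0.3562)

θ' = 2.3562 + -1.0·2.0 = 0.3562
R = v/ω = -0.25/-1.0 = 0.2500
x' = -2 + 0.2500·(sin 0.3562 − sin 2.3562) = -2.0896
y' = -3 − 0.2500·(cos 0.3562 − cos 2.3562) = -3.4111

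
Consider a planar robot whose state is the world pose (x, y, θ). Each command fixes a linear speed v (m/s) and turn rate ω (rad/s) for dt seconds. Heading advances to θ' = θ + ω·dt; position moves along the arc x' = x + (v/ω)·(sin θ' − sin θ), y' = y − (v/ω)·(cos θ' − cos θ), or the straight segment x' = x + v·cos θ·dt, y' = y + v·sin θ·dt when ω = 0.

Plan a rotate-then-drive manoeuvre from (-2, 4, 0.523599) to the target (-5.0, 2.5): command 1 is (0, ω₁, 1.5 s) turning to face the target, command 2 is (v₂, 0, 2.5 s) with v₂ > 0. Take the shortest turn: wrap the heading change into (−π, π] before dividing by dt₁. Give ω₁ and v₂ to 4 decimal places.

ω₁ = 2.0544, v₂ = 1.3416

heading to target = atan2(2.5−4, -5−-2) = -2.6779
Δθ = wrap(-2.6779 − 0.5236) = 3.0816; ω₁ = Δθ/dt₁ = 2.0544
distance = √((-5−-2)² + (2.5−4)²) = 3.3541; v₂ = distance/dt₂ = 1.3416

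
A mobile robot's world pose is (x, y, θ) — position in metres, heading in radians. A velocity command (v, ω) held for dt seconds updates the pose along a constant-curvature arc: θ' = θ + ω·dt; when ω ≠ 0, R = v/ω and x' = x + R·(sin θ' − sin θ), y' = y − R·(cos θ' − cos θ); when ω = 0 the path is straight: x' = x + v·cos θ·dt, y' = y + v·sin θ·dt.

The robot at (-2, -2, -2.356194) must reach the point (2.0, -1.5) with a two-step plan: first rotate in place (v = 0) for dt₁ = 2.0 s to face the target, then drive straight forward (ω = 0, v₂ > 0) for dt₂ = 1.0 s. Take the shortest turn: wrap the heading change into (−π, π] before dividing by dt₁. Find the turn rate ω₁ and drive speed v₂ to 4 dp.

heading to target = atan2(-1.5−-2, 2−-2) = 0.1244
Δθ = wrap(0.1244 − -2.3562) = 2.4805; ω₁ = Δθ/dt₁ = 1.2403
distance = √((2−-2)² + (-1.5−-2)²) = 4.0311; v₂ = distance/dt₂ = 4.0311

ω₁ = 1.2403, v₂ = 4.0311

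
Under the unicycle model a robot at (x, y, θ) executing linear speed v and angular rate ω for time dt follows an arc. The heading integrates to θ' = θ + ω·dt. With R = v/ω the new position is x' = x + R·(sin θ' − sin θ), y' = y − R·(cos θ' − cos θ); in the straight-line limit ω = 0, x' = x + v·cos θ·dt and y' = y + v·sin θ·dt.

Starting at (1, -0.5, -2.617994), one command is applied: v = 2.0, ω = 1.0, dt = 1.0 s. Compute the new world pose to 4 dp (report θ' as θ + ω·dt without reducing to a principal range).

θ' = -2.6180 + 1.0·1.0 = -1.6180
R = v/ω = 2.0/1.0 = 2.0000
x' = 1 + 2.0000·(sin -1.6180 − sin -2.6180) = 0.0022
y' = -0.5 − 2.0000·(cos -1.6180 − cos -2.6180) = -2.1377

(0.0022, -2.1377, -1.6180)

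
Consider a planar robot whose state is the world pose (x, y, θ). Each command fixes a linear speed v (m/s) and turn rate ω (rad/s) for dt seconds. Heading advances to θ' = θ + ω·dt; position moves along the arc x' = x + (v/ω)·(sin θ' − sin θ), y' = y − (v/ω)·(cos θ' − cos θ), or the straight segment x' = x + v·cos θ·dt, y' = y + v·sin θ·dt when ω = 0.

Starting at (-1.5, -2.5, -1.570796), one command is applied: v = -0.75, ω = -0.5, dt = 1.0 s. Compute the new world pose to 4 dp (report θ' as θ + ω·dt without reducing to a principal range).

θ' = -1.5708 + -0.5·1.0 = -2.0708
R = v/ω = -0.75/-0.5 = 1.5000
x' = -1.5 + 1.5000·(sin -2.0708 − sin -1.5708) = -1.3164
y' = -2.5 − 1.5000·(cos -2.0708 − cos -1.5708) = -1.7809

(-1.3164, -1.7809, -2.0708)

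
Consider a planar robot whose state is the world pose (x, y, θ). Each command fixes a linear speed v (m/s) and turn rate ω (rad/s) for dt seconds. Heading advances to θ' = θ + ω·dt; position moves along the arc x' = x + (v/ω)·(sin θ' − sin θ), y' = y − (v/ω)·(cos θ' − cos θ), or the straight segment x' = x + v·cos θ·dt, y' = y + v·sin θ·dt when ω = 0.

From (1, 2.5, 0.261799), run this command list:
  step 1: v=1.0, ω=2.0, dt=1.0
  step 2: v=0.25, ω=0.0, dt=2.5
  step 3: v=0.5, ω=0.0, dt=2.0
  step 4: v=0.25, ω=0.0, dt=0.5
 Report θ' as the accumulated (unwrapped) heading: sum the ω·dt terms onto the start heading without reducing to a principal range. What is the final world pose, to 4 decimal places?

step 1: θ'=2.2618 (R=0.5000) → pose (1.2559, 3.3016, 2.2618)
step 2: θ'=2.2618 (straight) → pose (0.8576, 3.7832, 2.2618)
step 3: θ'=2.2618 (straight) → pose (0.2203, 4.5539, 2.2618)
step 4: θ'=2.2618 (straight) → pose (0.1406, 4.6502, 2.2618)

(0.1406, 4.6502, 2.2618)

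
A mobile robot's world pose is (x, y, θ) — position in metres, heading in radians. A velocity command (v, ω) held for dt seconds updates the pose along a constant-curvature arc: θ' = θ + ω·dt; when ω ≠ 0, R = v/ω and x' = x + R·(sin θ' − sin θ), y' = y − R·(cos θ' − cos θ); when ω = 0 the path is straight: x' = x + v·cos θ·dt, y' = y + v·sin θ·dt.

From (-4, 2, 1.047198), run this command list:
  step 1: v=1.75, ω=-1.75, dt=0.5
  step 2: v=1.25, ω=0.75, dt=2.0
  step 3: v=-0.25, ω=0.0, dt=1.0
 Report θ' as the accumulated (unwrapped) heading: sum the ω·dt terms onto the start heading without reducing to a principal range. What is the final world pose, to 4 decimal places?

(-1.9075, 4.0472, 1.6722)

step 1: θ'=0.1722 (R=-1.0000) → pose (-3.3053, 2.4852, 0.1722)
step 2: θ'=1.6722 (R=1.6667) → pose (-1.9328, 4.2959, 1.6722)
step 3: θ'=1.6722 (straight) → pose (-1.9075, 4.0472, 1.6722)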